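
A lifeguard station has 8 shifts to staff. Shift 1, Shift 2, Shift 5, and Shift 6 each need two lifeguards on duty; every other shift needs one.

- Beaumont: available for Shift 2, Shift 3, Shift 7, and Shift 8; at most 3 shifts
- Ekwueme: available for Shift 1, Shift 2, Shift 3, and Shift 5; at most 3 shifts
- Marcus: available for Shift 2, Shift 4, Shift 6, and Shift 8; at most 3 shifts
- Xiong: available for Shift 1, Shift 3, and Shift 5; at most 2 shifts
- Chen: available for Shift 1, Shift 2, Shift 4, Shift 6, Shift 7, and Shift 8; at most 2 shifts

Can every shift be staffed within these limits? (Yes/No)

Yes

Shift 5 can only be covered by Ekwueme and Xiong, so that assignment is forced.
Shift 6 can only be covered by Marcus and Chen, so that assignment is forced.
One valid schedule: Shift 1→Ekwueme+Xiong, Shift 2→Ekwueme+Marcus, Shift 3→Beaumont, Shift 4→Marcus, Shift 5→Ekwueme+Xiong, Shift 6→Marcus+Chen, Shift 7→Beaumont, Shift 8→Beaumont.
Loads: Beaumont 3/3, Ekwueme 3/3, Marcus 3/3, Xiong 2/2, Chen 1/2 — all within limits.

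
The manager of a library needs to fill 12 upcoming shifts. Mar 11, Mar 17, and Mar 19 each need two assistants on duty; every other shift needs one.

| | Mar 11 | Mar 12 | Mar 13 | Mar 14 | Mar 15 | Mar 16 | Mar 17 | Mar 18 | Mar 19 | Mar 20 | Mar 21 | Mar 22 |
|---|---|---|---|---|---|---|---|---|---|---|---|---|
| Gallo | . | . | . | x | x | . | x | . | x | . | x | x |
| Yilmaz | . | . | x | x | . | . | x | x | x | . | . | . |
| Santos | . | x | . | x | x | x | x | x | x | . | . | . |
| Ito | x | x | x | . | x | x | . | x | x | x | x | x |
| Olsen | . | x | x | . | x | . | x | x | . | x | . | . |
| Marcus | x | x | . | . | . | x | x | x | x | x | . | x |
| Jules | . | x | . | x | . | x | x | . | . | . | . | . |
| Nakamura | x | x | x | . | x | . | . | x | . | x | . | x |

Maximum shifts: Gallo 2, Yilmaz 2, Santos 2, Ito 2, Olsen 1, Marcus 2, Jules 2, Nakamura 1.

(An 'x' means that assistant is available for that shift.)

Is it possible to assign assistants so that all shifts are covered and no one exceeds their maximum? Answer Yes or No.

Total capacity is 2+2+2+2+1+2+2+1 = 14 but 15 worker-slots are needed — infeasible.

No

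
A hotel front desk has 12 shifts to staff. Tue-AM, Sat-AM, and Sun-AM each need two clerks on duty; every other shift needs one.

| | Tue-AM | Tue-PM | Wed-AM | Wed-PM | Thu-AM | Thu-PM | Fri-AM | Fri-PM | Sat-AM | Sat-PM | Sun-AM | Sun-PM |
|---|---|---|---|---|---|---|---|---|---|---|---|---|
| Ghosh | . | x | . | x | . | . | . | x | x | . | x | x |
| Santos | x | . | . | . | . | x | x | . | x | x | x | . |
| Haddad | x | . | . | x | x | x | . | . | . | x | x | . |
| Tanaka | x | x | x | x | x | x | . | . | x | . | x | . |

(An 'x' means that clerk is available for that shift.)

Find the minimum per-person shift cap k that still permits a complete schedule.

4

With 4 clerks and 15 worker-slots to fill, someone must work at least ⌈15/4⌉ = 4 shifts, so k ≥ 4.
k = 4 works: Tue-AM→Santos+Haddad, Tue-PM→Ghosh, Wed-AM→Tanaka, Wed-PM→Ghosh, Thu-AM→Haddad, Thu-PM→Haddad, Fri-AM→Santos, Fri-PM→Ghosh, Sat-AM→Santos+Tanaka, Sat-PM→Santos, Sun-AM→Haddad+Tanaka, Sun-PM→Ghosh.
Loads: Ghosh 4, Santos 4, Haddad 4, Tanaka 3 — all ≤ 4.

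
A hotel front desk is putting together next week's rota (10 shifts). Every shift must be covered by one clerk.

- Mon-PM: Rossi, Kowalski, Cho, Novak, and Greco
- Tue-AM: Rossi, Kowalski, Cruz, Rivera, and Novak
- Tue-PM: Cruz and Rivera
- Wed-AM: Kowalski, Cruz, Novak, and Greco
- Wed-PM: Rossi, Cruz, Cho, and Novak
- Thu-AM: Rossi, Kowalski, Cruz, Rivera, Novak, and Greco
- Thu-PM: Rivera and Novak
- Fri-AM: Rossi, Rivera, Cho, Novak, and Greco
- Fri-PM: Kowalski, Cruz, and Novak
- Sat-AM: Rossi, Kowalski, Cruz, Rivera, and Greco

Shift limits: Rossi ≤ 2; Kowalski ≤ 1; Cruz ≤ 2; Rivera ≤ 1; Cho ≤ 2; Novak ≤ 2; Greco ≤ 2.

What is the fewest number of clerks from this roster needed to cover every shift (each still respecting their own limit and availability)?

10 slots to fill and no one can take more than 2, so at least ⌈10/2⌉ = 5 clerks are needed.
Rossi, Cruz, Cho, Novak, and Greco alone can cover everything: Mon-PM→Cho, Tue-AM→Rossi, Tue-PM→Cruz, Wed-AM→Novak, Wed-PM→Cho, Thu-AM→Greco, Thu-PM→Novak, Fri-AM→Greco, Fri-PM→Cruz, Sat-AM→Rossi.

5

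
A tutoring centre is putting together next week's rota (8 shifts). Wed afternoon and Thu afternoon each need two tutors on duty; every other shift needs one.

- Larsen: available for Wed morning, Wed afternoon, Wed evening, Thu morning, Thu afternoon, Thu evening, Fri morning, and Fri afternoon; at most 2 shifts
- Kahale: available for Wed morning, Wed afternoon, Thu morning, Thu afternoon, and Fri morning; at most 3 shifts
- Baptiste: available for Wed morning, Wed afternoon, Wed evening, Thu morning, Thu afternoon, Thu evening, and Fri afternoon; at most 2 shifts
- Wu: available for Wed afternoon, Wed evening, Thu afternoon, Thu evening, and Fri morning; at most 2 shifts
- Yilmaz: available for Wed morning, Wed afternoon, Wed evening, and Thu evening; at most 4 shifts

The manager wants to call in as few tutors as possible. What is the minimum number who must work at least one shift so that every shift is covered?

10 slots to fill and no one can take more than 4, so at least ⌈10/4⌉ = 3 tutors are needed.
Any 3 tutors together have capacity at most 4+3+2 = 9 < 10 slots, so 3 can never suffice.
Larsen, Kahale, Baptiste, and Yilmaz alone can cover everything: Wed morning→Yilmaz, Wed afternoon→Kahale+Yilmaz, Wed evening→Baptiste, Thu morning→Kahale, Thu afternoon→Kahale+Baptiste, Thu evening→Yilmaz, Fri morning→Larsen, Fri afternoon→Larsen.

4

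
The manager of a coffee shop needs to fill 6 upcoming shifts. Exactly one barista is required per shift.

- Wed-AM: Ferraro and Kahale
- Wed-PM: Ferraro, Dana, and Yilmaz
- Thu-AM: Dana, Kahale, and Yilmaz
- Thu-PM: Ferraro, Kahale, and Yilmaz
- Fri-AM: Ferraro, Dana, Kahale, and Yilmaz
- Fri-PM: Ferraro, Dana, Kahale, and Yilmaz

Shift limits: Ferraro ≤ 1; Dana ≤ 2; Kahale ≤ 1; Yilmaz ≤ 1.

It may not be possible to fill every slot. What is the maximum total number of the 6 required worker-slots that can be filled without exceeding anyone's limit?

Total capacity across all baristas is 1+2+1+1 = 5, and 6 slots are needed, so at most 5 can be filled.
An assignment achieving 5: Wed-AM→Ferraro, Wed-PM→Dana, Thu-AM→Dana, Thu-PM→Kahale, Fri-AM→Yilmaz.
Loads: Ferraro 1/1, Dana 2/2, Kahale 1/1, Yilmaz 1/1.

5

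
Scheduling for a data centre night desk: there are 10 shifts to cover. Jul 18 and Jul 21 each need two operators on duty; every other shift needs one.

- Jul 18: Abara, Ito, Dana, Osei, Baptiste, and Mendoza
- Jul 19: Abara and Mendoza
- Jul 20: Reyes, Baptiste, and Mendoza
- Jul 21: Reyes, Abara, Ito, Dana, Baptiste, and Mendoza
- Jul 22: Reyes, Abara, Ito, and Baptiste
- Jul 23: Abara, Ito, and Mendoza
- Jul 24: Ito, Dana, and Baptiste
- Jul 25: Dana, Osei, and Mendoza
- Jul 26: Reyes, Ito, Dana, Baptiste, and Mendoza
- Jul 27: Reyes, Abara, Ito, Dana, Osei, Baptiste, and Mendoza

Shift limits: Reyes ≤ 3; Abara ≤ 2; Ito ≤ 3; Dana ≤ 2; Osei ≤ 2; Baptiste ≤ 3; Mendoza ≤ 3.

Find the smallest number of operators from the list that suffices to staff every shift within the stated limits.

12 slots to fill and no one can take more than 3, so at least ⌈12/3⌉ = 4 operators are needed.
Reyes, Ito, Baptiste, and Mendoza alone can cover everything: Jul 18→Ito+Baptiste, Jul 19→Mendoza, Jul 20→Reyes, Jul 21→Baptiste+Mendoza, Jul 22→Reyes, Jul 23→Ito, Jul 24→Ito, Jul 25→Mendoza, Jul 26→Reyes, Jul 27→Baptiste.

4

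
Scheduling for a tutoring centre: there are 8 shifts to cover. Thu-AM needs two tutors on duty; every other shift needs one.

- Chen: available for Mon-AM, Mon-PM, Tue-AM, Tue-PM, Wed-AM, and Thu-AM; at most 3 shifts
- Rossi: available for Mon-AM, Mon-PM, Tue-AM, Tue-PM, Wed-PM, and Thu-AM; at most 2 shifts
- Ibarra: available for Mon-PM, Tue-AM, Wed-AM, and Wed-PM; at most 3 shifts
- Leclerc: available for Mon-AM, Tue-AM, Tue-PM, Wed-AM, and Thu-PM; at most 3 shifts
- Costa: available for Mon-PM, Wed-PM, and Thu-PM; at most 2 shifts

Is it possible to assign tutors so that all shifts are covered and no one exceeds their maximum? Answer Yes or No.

Thu-AM can only be covered by Chen and Rossi, so that assignment is forced.
One valid schedule: Mon-AM→Chen, Mon-PM→Ibarra, Tue-AM→Ibarra, Tue-PM→Chen, Wed-AM→Ibarra, Wed-PM→Rossi, Thu-AM→Chen+Rossi, Thu-PM→Leclerc.
Loads: Chen 3/3, Rossi 2/2, Ibarra 3/3, Leclerc 1/3, Costa 0/2 — all within limits.

Yes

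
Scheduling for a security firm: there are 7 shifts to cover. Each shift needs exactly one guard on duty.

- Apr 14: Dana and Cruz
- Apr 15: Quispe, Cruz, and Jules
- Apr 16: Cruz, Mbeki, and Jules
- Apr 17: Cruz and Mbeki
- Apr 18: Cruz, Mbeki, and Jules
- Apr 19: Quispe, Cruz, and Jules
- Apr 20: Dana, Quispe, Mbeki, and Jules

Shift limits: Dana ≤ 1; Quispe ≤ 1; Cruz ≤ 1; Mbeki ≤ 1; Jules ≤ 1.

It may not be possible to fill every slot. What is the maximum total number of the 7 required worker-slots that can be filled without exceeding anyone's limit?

Total capacity across all guards is 1+1+1+1+1 = 5, and 7 slots are needed, so at most 5 can be filled.
An assignment achieving 5: Apr 14→Dana, Apr 15→Quispe, Apr 16→Mbeki, Apr 17→Cruz, Apr 18→Jules.
Loads: Dana 1/1, Quispe 1/1, Cruz 1/1, Mbeki 1/1, Jules 1/1.

5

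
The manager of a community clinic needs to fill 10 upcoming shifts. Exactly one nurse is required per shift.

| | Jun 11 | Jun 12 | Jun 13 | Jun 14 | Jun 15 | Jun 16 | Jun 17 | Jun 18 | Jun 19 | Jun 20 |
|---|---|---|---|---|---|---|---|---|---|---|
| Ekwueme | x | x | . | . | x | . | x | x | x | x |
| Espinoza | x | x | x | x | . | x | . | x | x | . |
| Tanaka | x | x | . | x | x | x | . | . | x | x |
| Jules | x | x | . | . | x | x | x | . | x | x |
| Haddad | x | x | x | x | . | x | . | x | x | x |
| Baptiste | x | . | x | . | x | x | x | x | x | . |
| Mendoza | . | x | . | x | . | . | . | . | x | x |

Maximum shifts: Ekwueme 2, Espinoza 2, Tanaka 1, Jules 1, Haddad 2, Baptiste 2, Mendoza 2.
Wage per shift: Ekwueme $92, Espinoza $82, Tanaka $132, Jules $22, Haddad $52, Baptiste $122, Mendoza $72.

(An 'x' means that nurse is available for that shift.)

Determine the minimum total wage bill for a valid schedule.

$740

Picking the cheapest available nurse for each shift independently would cost $310, but that ignores the shift limits.
An optimal schedule: Jun 11→Ekwueme, Jun 12→Mendoza, Jun 13→Haddad, Jun 14→Haddad, Jun 15→Ekwueme, Jun 16→Espinoza, Jun 17→Jules, Jun 18→Espinoza, Jun 19→Baptiste, Jun 20→Mendoza.
Total: 92 + 72 + 52 + 52 + 92 + 82 + 22 + 82 + 122 + 72 = $740.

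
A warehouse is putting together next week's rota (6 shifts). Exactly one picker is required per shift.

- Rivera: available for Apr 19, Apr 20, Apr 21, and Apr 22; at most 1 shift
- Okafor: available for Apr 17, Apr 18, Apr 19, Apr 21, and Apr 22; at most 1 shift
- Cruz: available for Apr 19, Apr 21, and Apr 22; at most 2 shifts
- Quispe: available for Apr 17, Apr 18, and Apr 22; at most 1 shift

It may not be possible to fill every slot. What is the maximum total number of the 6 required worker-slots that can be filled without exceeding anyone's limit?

Total capacity across all pickers is 1+1+2+1 = 5, and 6 slots are needed, so at most 5 can be filled.
An assignment achieving 5: Apr 17→Okafor, Apr 18→Quispe, Apr 19→Cruz, Apr 20→Rivera, Apr 21→Cruz.
Loads: Rivera 1/1, Okafor 1/1, Cruz 2/2, Quispe 1/1.

5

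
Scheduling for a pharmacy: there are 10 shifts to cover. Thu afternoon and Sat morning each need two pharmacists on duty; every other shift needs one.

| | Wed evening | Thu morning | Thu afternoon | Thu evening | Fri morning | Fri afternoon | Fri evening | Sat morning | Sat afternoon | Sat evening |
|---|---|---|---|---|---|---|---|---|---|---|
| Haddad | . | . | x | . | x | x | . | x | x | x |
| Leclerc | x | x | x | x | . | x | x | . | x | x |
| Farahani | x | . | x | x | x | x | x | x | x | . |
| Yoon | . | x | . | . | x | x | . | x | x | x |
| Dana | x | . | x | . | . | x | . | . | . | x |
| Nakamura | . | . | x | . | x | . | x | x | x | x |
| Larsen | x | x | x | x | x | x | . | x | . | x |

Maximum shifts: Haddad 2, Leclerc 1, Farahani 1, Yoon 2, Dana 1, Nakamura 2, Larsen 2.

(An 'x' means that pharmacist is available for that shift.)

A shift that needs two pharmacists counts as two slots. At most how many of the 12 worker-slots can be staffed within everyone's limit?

Total capacity across all pharmacists is 2+1+1+2+1+2+2 = 11, and 12 slots are needed, so at most 11 can be filled.
An assignment achieving 11: Wed evening→Dana, Thu morning→Leclerc, Thu afternoon→Nakamura+Larsen, Thu evening→Farahani, Fri morning→Haddad, Fri afternoon→Larsen, Fri evening→Nakamura, Sat morning→Haddad+Yoon, Sat afternoon→Yoon.
Loads: Haddad 2/2, Leclerc 1/1, Farahani 1/1, Yoon 2/2, Dana 1/1, Nakamura 2/2, Larsen 2/2.

11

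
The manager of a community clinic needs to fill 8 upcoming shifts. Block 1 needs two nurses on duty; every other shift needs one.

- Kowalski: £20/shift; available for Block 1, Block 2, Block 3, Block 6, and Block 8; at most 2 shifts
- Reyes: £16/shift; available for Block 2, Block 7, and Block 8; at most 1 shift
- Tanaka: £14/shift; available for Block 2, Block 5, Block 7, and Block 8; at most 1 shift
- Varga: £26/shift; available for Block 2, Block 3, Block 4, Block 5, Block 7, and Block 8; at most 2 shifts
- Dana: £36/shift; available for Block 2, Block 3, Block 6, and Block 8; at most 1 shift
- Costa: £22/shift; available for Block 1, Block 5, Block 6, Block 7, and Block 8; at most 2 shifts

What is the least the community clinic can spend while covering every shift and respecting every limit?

£202

Block 1 can only be covered by Kowalski and Costa, so that assignment is forced.
Block 4 can only be covered by Varga, so that assignment is forced.
Picking the cheapest available nurse for each shift independently would cost £164, but that ignores the shift limits.
An optimal schedule: Block 1→Kowalski+Costa, Block 2→Varga, Block 3→Kowalski, Block 4→Varga, Block 5→Tanaka, Block 6→Dana, Block 7→Reyes, Block 8→Costa.
Total: 20 + 22 + 26 + 20 + 26 + 14 + 36 + 16 + 22 = £202.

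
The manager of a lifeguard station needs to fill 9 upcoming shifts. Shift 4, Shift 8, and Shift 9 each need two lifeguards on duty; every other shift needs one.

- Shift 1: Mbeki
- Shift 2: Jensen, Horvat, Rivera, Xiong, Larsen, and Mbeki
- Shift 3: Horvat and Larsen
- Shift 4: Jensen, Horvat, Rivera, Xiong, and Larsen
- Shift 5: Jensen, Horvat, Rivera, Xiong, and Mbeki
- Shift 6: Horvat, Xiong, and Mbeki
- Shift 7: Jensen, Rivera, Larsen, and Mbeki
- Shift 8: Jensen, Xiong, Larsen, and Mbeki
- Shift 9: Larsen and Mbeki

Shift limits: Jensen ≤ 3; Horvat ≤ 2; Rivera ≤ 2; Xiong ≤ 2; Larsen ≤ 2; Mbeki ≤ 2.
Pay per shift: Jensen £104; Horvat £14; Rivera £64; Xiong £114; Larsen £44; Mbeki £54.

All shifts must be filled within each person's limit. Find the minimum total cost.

£778

Shift 1 can only be covered by Mbeki, so that assignment is forced.
Shift 9 can only be covered by Larsen and Mbeki, so that assignment is forced.
Picking the cheapest available lifeguard for each shift independently would cost £408, but that ignores the shift limits.
An optimal schedule: Shift 1→Mbeki, Shift 2→Jensen, Shift 3→Horvat, Shift 4→Rivera+Jensen, Shift 5→Rivera, Shift 6→Horvat, Shift 7→Larsen, Shift 8→Jensen+Xiong, Shift 9→Larsen+Mbeki.
Total: 54 + 104 + 14 + 64 + 104 + 64 + 14 + 44 + 104 + 114 + 44 + 54 = £778.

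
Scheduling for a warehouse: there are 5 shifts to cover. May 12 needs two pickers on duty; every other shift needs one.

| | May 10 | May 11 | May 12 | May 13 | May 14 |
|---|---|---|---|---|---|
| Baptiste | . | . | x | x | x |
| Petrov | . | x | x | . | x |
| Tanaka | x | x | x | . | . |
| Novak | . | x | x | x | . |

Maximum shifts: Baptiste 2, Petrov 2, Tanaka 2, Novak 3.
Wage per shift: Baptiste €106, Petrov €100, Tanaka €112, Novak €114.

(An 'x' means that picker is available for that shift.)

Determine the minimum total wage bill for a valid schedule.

€636

May 10 can only be covered by Tanaka, so that assignment is forced.
Picking the cheapest available picker for each shift independently would cost €624, but that ignores the shift limits.
An optimal schedule: May 10→Tanaka, May 11→Petrov, May 12→Petrov+Tanaka, May 13→Baptiste, May 14→Baptiste.
Total: 112 + 100 + 100 + 112 + 106 + 106 = €636.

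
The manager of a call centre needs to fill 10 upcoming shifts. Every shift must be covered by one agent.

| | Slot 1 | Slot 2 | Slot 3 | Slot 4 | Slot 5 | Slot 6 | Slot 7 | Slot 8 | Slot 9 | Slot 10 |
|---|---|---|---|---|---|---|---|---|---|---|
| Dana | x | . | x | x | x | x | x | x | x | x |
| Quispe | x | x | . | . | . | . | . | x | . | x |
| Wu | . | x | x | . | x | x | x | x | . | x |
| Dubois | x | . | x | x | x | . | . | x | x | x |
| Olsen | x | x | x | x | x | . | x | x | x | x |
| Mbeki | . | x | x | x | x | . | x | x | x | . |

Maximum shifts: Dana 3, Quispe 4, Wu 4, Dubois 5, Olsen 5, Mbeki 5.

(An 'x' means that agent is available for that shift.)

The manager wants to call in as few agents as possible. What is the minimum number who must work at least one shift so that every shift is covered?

3

10 slots to fill and no one can take more than 5, so at least ⌈10/5⌉ = 2 agents are needed.
No set of 2 agents can cover every shift (each such set leaves at least one shift with no one available or exceeds a cap).
Dana, Quispe, and Wu alone can cover everything: Slot 1→Dana, Slot 2→Quispe, Slot 3→Wu, Slot 4→Dana, Slot 5→Wu, Slot 6→Wu, Slot 7→Wu, Slot 8→Quispe, Slot 9→Dana, Slot 10→Quispe.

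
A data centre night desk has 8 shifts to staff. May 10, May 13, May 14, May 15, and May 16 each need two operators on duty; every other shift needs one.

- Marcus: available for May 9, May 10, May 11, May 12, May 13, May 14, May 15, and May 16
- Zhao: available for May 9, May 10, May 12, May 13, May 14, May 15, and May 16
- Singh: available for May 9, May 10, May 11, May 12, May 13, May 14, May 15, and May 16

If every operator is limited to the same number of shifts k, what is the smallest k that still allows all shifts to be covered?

With 3 operators and 13 worker-slots to fill, someone must work at least ⌈13/3⌉ = 5 shifts, so k ≥ 5.
k = 5 works: May 9→Marcus, May 10→Marcus+Zhao, May 11→Marcus, May 12→Marcus, May 13→Marcus+Zhao, May 14→Zhao+Singh, May 15→Zhao+Singh, May 16→Zhao+Singh.
Loads: Marcus 5, Zhao 5, Singh 3 — all ≤ 5.

5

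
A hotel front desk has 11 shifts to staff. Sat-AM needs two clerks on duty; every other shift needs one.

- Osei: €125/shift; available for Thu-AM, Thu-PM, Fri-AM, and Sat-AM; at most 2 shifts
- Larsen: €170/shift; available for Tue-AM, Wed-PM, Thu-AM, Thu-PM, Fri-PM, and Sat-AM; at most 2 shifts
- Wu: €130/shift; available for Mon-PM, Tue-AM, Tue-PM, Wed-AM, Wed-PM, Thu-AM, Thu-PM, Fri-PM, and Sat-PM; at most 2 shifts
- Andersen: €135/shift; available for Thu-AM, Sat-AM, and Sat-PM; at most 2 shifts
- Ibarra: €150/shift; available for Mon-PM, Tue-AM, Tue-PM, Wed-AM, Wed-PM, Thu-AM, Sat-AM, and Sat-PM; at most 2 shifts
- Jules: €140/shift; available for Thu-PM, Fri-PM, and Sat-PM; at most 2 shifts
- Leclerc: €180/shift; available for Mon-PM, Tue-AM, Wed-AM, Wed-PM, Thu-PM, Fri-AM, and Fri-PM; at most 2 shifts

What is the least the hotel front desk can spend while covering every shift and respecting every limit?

€1700

Picking the cheapest available clerk for each shift independently would cost €1545, but that ignores the shift limits.
An optimal schedule: Mon-PM→Wu, Tue-AM→Larsen, Tue-PM→Wu, Wed-AM→Ibarra, Wed-PM→Larsen, Thu-AM→Osei, Thu-PM→Jules, Fri-AM→Osei, Fri-PM→Jules, Sat-AM→Andersen+Ibarra, Sat-PM→Andersen.
Total: 130 + 170 + 130 + 150 + 170 + 125 + 140 + 125 + 140 + 135 + 150 + 135 = €1700.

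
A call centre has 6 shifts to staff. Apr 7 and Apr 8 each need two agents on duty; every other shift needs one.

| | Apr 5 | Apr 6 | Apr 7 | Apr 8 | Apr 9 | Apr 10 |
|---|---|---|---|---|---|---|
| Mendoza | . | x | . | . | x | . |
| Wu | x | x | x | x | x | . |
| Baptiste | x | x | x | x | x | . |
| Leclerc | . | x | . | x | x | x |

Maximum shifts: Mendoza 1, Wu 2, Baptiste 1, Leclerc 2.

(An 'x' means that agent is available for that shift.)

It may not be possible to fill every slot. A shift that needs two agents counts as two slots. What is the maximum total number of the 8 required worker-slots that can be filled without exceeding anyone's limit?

6

Total capacity across all agents is 1+2+1+2 = 6, and 8 slots are needed, so at most 6 can be filled.
An assignment achieving 6: Apr 5→Wu, Apr 6→Mendoza, Apr 7→Wu+Baptiste, Apr 8→Leclerc, Apr 10→Leclerc.
Loads: Mendoza 1/1, Wu 2/2, Baptiste 1/1, Leclerc 2/2.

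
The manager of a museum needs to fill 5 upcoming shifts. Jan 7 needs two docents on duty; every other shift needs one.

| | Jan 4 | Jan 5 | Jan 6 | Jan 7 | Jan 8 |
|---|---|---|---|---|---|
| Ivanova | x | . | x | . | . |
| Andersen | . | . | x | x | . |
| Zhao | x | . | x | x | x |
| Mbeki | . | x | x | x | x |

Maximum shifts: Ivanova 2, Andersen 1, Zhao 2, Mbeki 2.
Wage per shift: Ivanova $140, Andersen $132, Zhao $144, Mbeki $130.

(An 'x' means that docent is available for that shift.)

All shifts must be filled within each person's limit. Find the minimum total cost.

Jan 5 can only be covered by Mbeki, so that assignment is forced.
Picking the cheapest available docent for each shift independently would cost $792, but that ignores the shift limits.
An optimal schedule: Jan 4→Ivanova, Jan 5→Mbeki, Jan 6→Ivanova, Jan 7→Andersen+Zhao, Jan 8→Mbeki.
Total: 140 + 130 + 140 + 132 + 144 + 130 = $816.

$816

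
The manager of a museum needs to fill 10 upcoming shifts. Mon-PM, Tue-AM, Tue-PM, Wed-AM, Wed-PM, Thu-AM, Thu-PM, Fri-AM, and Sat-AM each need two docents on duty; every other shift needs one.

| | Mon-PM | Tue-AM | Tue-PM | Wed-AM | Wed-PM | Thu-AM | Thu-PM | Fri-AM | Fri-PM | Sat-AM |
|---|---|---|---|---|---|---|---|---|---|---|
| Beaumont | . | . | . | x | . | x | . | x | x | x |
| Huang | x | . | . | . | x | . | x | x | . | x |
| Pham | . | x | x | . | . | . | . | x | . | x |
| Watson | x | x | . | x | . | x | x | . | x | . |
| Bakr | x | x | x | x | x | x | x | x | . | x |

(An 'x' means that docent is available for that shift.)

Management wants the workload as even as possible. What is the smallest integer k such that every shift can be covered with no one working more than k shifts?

4

With 5 docents and 19 worker-slots to fill, someone must work at least ⌈19/5⌉ = 4 shifts, so k ≥ 4.
k = 4 works: Mon-PM→Huang+Watson, Tue-AM→Pham+Watson, Tue-PM→Pham+Bakr, Wed-AM→Beaumont+Watson, Wed-PM→Huang+Bakr, Thu-AM→Beaumont+Watson, Thu-PM→Huang+Bakr, Fri-AM→Beaumont+Huang, Fri-PM→Beaumont, Sat-AM→Pham+Bakr.
Loads: Beaumont 4, Huang 4, Pham 3, Watson 4, Bakr 4 — all ≤ 4.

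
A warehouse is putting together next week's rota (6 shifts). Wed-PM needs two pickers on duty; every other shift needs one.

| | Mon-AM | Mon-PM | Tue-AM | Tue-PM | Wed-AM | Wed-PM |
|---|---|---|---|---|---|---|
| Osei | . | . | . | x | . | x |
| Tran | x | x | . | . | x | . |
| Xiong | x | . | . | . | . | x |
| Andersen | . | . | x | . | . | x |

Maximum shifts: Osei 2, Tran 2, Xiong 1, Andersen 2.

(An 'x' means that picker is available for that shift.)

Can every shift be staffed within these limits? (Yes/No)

Mon-PM can only be covered by Tran, so that assignment is forced.
Tue-AM can only be covered by Andersen, so that assignment is forced.
Tue-PM can only be covered by Osei, so that assignment is forced.
One valid schedule: Mon-AM→Xiong, Mon-PM→Tran, Tue-AM→Andersen, Tue-PM→Osei, Wed-AM→Tran, Wed-PM→Osei+Andersen.
Loads: Osei 2/2, Tran 2/2, Xiong 1/1, Andersen 2/2 — all within limits.

Yes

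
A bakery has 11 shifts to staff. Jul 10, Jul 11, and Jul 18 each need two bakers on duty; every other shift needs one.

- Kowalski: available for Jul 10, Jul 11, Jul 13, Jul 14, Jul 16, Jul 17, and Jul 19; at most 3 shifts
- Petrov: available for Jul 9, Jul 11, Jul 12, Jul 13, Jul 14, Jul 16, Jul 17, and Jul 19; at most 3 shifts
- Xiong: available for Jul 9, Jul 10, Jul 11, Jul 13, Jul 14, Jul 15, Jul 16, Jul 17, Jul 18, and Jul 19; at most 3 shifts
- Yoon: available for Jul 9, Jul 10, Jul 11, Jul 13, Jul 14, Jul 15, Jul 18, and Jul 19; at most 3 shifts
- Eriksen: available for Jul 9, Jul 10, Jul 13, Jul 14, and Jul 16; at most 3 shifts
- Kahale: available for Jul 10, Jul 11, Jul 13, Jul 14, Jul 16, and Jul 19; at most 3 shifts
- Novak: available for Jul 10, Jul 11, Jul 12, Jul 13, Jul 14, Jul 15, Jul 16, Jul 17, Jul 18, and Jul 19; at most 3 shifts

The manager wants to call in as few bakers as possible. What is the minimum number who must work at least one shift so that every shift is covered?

14 slots to fill and no one can take more than 3, so at least ⌈14/3⌉ = 5 bakers are needed.
Kowalski, Petrov, Xiong, Yoon, and Eriksen alone can cover everything: Jul 9→Petrov, Jul 10→Yoon+Eriksen, Jul 11→Xiong+Yoon, Jul 12→Petrov, Jul 13→Petrov, Jul 14→Eriksen, Jul 15→Xiong, Jul 16→Kowalski, Jul 17→Kowalski, Jul 18→Xiong+Yoon, Jul 19→Kowalski.

5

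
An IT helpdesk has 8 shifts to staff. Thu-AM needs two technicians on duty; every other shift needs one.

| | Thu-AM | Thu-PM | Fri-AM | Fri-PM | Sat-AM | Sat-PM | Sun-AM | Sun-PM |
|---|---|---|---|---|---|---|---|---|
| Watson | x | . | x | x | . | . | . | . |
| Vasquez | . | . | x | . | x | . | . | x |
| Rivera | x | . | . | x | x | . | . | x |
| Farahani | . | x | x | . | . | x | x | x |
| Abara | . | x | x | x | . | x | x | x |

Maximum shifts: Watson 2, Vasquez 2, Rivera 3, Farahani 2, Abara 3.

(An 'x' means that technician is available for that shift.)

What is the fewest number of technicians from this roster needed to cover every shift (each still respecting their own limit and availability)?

9 slots to fill and no one can take more than 3, so at least ⌈9/3⌉ = 3 technicians are needed.
Any 3 technicians together have capacity at most 3+3+2 = 8 < 9 slots, so 3 can never suffice.
Watson, Vasquez, Rivera, and Abara alone can cover everything: Thu-AM→Watson+Rivera, Thu-PM→Abara, Fri-AM→Watson, Fri-PM→Rivera, Sat-AM→Vasquez, Sat-PM→Abara, Sun-AM→Abara, Sun-PM→Vasquez.

4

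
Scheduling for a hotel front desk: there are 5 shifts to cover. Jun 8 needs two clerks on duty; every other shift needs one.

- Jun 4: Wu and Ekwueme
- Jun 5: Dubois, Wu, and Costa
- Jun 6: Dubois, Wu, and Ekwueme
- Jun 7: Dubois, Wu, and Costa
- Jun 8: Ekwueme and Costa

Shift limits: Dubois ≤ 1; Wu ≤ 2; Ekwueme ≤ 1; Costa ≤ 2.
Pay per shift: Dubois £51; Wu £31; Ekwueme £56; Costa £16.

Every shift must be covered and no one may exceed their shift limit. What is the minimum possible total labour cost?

Jun 8 can only be covered by Ekwueme and Costa, so that assignment is forced.
Picking the cheapest available clerk for each shift independently would cost £166, but that ignores the shift limits.
An optimal schedule: Jun 4→Wu, Jun 5→Dubois, Jun 6→Wu, Jun 7→Costa, Jun 8→Ekwueme+Costa.
Total: 31 + 51 + 31 + 16 + 56 + 16 = £201.

£201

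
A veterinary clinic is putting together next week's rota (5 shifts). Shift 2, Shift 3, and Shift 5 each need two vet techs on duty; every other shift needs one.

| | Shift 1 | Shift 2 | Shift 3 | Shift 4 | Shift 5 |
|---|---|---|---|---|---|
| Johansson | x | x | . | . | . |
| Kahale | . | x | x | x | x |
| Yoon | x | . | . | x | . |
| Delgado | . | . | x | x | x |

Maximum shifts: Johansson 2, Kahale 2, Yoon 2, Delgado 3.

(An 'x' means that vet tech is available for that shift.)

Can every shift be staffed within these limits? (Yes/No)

No

Total capacity is 9 and 8 slots are needed, so capacity alone doesn't rule it out.
Shifts {Shift 2, Shift 3, Shift 5} need 6 worker-slots in total, but the vet techs available for any of those shifts (Johansson, Kahale, and Delgado) can supply at most 5 among them. So no valid schedule exists.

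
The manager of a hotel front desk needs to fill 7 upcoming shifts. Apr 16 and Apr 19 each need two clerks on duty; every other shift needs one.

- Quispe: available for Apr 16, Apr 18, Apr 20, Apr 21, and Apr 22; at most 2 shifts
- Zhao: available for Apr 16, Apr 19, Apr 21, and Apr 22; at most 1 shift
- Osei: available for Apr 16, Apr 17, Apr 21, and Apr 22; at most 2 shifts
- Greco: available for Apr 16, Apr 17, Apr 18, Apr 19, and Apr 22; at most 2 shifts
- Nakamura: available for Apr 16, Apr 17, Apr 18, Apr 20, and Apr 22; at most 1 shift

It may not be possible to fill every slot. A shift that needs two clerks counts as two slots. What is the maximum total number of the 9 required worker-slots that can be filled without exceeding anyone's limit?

Total capacity across all clerks is 2+1+2+2+1 = 8, and 9 slots are needed, so at most 8 can be filled.
An assignment achieving 8: Apr 16→Greco+Nakamura, Apr 17→Osei, Apr 18→Quispe, Apr 19→Zhao+Greco, Apr 20→Quispe, Apr 21→Osei.
Loads: Quispe 2/2, Zhao 1/1, Osei 2/2, Greco 2/2, Nakamura 1/1.

8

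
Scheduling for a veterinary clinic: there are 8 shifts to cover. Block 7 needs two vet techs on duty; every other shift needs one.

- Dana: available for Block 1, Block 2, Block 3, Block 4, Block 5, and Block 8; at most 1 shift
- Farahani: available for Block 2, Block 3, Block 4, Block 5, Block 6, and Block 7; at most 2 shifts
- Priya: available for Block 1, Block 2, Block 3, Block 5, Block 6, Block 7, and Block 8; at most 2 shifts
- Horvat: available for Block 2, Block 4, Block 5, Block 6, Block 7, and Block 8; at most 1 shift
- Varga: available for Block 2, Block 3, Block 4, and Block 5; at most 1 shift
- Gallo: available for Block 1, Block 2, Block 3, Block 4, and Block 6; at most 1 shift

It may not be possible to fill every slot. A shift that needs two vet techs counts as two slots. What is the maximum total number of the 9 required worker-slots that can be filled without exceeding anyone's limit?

8

Total capacity across all vet techs is 1+2+2+1+1+1 = 8, and 9 slots are needed, so at most 8 can be filled.
An assignment achieving 8: Block 1→Dana, Block 2→Gallo, Block 3→Varga, Block 4→Horvat, Block 6→Farahani, Block 7→Farahani+Priya, Block 8→Priya.
Loads: Dana 1/1, Farahani 2/2, Priya 2/2, Horvat 1/1, Varga 1/1, Gallo 1/1.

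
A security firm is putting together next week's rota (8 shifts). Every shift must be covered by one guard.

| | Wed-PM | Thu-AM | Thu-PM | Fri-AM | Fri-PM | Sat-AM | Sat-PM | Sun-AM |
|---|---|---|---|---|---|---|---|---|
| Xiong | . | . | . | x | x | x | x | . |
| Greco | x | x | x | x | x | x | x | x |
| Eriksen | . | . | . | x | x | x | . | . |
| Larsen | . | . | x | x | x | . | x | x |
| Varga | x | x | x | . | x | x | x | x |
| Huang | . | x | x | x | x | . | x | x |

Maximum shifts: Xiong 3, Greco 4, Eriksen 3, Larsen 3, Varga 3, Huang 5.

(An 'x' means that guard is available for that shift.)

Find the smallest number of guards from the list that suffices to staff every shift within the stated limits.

2

8 slots to fill and no one can take more than 5, so at least ⌈8/5⌉ = 2 guards are needed.
Greco and Huang alone can cover everything: Wed-PM→Greco, Thu-AM→Greco, Thu-PM→Greco, Fri-AM→Huang, Fri-PM→Huang, Sat-AM→Greco, Sat-PM→Huang, Sun-AM→Huang.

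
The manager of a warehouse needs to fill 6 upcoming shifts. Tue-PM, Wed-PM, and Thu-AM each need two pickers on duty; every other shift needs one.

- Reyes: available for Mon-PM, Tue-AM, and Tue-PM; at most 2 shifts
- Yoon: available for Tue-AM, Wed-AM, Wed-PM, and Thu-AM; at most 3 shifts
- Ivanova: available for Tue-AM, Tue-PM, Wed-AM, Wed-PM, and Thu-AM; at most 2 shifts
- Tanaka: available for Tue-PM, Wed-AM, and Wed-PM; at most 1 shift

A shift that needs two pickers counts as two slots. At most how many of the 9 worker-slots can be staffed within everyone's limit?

8

Total capacity across all pickers is 2+3+2+1 = 8, and 9 slots are needed, so at most 8 can be filled.
An assignment achieving 8: Mon-PM→Reyes, Tue-AM→Reyes, Tue-PM→Ivanova+Tanaka, Wed-AM→Yoon, Wed-PM→Yoon, Thu-AM→Yoon+Ivanova.
Loads: Reyes 2/2, Yoon 3/3, Ivanova 2/2, Tanaka 1/1.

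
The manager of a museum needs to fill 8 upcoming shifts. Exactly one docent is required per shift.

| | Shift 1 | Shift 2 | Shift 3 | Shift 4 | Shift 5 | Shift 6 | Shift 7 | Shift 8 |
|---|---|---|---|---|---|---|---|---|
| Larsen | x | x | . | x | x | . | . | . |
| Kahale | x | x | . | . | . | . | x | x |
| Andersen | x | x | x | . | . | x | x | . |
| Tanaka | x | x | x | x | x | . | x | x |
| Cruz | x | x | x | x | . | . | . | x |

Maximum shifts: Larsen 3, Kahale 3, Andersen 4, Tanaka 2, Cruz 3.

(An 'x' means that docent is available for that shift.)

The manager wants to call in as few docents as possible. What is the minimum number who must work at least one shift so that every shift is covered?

3

8 slots to fill and no one can take more than 4, so at least ⌈8/4⌉ = 2 docents are needed.
Any 2 docents together have capacity at most 4+3 = 7 < 8 slots, so 2 can never suffice.
Larsen, Kahale, and Andersen alone can cover everything: Shift 1→Larsen, Shift 2→Kahale, Shift 3→Andersen, Shift 4→Larsen, Shift 5→Larsen, Shift 6→Andersen, Shift 7→Kahale, Shift 8→Kahale.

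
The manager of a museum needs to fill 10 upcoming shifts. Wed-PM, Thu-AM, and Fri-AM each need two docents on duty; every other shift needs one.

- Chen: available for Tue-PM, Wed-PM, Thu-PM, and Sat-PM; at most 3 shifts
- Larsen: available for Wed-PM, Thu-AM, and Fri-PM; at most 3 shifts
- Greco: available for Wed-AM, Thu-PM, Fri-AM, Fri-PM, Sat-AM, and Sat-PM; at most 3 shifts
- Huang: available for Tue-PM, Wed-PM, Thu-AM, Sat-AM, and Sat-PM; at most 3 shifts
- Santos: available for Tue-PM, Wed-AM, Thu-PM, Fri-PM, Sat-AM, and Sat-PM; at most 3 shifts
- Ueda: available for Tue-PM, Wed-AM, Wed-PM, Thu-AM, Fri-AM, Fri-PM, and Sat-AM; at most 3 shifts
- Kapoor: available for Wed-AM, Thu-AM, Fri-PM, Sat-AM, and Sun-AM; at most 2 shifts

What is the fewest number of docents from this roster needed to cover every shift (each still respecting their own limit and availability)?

5

13 slots to fill and no one can take more than 3, so at least ⌈13/3⌉ = 5 docents are needed.
Chen, Larsen, Greco, Ueda, and Kapoor alone can cover everything: Tue-PM→Chen, Wed-AM→Greco, Wed-PM→Larsen+Ueda, Thu-AM→Larsen+Ueda, Thu-PM→Chen, Fri-AM→Greco+Ueda, Fri-PM→Larsen, Sat-AM→Greco, Sat-PM→Chen, Sun-AM→Kapoor.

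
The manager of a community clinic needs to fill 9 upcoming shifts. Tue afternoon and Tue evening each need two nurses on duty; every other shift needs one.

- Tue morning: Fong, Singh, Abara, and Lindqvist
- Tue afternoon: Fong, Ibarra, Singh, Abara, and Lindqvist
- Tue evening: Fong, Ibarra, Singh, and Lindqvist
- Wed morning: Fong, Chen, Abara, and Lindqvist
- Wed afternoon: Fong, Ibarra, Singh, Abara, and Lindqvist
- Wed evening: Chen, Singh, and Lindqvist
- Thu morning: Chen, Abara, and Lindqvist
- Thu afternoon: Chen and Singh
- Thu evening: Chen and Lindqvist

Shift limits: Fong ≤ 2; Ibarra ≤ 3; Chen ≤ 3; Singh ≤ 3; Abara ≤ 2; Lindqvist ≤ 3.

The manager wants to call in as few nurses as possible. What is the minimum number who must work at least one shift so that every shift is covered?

11 slots to fill and no one can take more than 3, so at least ⌈11/3⌉ = 4 nurses are needed.
Fong, Ibarra, Chen, and Singh alone can cover everything: Tue morning→Fong, Tue afternoon→Ibarra+Singh, Tue evening→Ibarra+Singh, Wed morning→Fong, Wed afternoon→Ibarra, Wed evening→Chen, Thu morning→Chen, Thu afternoon→Singh, Thu evening→Chen.

4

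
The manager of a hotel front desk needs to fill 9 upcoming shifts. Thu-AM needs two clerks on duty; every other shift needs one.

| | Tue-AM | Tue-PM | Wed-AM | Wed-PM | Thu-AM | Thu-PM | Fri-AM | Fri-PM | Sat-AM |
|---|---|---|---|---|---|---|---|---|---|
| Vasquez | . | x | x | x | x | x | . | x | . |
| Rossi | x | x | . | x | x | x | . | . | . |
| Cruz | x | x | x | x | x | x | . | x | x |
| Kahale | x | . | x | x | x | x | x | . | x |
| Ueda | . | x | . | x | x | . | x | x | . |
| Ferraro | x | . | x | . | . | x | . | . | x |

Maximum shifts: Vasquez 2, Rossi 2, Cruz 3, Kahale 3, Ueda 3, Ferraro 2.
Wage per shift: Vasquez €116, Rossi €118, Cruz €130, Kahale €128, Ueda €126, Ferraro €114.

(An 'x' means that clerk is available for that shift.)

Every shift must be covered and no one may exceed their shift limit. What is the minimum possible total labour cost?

€1202

Picking the cheapest available clerk for each shift independently would cost €1164, but that ignores the shift limits.
An optimal schedule: Tue-AM→Ferraro, Tue-PM→Vasquez, Wed-AM→Kahale, Wed-PM→Ueda, Thu-AM→Rossi+Ueda, Thu-PM→Rossi, Fri-AM→Ueda, Fri-PM→Vasquez, Sat-AM→Ferraro.
Total: 114 + 116 + 128 + 126 + 118 + 126 + 118 + 126 + 116 + 114 = €1202.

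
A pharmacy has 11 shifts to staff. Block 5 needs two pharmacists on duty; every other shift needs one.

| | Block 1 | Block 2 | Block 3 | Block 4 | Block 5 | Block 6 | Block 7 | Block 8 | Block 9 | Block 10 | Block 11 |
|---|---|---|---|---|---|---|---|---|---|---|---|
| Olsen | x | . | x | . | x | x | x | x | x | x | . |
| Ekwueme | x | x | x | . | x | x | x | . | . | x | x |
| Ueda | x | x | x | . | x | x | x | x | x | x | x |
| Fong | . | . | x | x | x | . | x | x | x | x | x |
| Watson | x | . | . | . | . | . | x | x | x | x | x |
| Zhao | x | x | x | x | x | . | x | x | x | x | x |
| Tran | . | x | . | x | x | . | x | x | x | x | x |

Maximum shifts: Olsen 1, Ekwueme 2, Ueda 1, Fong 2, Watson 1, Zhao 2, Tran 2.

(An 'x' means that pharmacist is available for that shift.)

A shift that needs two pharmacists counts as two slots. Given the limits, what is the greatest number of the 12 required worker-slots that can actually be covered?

Total capacity across all pharmacists is 1+2+1+2+1+2+2 = 11, and 12 slots are needed, so at most 11 can be filled.
An assignment achieving 11: Block 1→Ekwueme, Block 2→Ekwueme, Block 3→Ueda, Block 4→Fong, Block 5→Fong+Zhao, Block 6→Olsen, Block 7→Tran, Block 8→Watson, Block 9→Zhao, Block 11→Tran.
Loads: Olsen 1/1, Ekwueme 2/2, Ueda 1/1, Fong 2/2, Watson 1/1, Zhao 2/2, Tran 2/2.

11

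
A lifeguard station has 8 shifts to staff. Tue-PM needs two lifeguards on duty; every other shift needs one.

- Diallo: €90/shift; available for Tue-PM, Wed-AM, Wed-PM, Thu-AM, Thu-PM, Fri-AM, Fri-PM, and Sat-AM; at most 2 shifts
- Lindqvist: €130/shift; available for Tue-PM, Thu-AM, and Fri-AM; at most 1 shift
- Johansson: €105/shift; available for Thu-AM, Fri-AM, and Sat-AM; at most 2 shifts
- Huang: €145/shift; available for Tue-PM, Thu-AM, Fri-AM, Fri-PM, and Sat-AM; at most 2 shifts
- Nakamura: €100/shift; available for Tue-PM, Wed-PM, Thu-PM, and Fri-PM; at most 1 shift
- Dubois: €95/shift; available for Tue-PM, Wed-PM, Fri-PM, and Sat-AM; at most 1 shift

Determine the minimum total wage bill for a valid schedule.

Wed-AM can only be covered by Diallo, so that assignment is forced.
Picking the cheapest available lifeguard for each shift independently would cost €815, but that ignores the shift limits.
An optimal schedule: Tue-PM→Huang+Dubois, Wed-AM→Diallo, Wed-PM→Nakamura, Thu-AM→Lindqvist, Thu-PM→Diallo, Fri-AM→Johansson, Fri-PM→Huang, Sat-AM→Johansson.
Total: 145 + 95 + 90 + 100 + 130 + 90 + 105 + 145 + 105 = €1005.

€1005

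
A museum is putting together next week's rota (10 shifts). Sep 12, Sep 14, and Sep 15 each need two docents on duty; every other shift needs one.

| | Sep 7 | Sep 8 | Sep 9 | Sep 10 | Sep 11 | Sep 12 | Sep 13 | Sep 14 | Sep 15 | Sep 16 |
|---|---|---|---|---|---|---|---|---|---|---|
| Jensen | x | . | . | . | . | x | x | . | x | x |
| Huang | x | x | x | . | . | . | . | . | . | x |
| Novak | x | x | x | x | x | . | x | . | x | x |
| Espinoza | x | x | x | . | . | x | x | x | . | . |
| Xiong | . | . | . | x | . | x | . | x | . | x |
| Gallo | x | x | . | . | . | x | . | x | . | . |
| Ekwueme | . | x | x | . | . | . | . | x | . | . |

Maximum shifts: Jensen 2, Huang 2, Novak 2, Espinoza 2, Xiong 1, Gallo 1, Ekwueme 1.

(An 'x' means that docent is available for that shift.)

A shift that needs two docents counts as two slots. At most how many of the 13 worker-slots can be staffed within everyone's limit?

Total capacity across all docents is 2+2+2+2+1+1+1 = 11, and 13 slots are needed, so at most 11 can be filled.
An assignment achieving 11: Sep 8→Ekwueme, Sep 9→Huang, Sep 10→Novak, Sep 11→Novak, Sep 12→Espinoza+Xiong, Sep 13→Jensen, Sep 14→Espinoza+Gallo, Sep 15→Jensen, Sep 16→Huang.
Loads: Jensen 2/2, Huang 2/2, Novak 2/2, Espinoza 2/2, Xiong 1/1, Gallo 1/1, Ekwueme 1/1.

11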